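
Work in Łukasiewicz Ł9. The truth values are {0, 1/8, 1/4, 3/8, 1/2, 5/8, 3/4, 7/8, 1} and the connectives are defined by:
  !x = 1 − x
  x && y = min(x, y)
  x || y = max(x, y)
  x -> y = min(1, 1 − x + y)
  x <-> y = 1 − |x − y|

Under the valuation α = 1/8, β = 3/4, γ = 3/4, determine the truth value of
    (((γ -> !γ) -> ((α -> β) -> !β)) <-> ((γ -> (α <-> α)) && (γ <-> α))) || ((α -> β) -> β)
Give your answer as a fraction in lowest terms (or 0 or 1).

3/4

!γ = !3/4 = 1/4
γ -> !γ = 3/4 -> 1/4 = 1/2
α -> β = 1/8 -> 3/4 = 1
!β = !3/4 = 1/4
(α -> β) -> !β = 1 -> 1/4 = 1/4
(γ -> !γ) -> ((α -> β) -> !β) = 1/2 -> 1/4 = 3/4
α <-> α = 1/8 <-> 1/8 = 1
γ -> (α <-> α) = 3/4 -> 1 = 1
γ <-> α = 3/4 <-> 1/8 = 3/8
(γ -> (α <-> α)) && (γ <-> α) = 1 && 3/8 = 3/8
((γ -> !γ) -> ((α -> β) -> !β)) <-> ((γ -> (α <-> α)) && (γ <-> α)) = 3/4 <-> 3/8 = 5/8
α -> β = 1/8 -> 3/4 = 1
(α -> β) -> β = 1 -> 3/4 = 3/4
(((γ -> !γ) -> ((α -> β) -> !β)) <-> ((γ -> (α <-> α)) && (γ <-> α))) || ((α -> β) -> β) = 5/8 || 3/4 = 3/4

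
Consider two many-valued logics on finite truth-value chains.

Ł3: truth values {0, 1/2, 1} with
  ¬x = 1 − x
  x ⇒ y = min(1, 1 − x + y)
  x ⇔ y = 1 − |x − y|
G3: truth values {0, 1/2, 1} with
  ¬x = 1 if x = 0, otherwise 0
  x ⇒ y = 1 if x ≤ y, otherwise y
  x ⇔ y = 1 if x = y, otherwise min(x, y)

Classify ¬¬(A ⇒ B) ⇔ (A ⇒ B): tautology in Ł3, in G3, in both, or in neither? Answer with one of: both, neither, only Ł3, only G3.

In Ł3: every assignment gives 1 — tautology.
In G3: at A = 1, B = 1/2 the value is 1/2 — not a tautology.

only Ł3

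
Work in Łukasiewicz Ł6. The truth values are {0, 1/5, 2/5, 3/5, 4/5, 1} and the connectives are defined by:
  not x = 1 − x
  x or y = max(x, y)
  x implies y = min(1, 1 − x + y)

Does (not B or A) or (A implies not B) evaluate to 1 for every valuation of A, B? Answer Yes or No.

Counterexample: take A = 1/5, B = 1.
not B = not 1 = 0
not B or A = 0 or 1/5 = 1/5
not B = not 1 = 0
A implies not B = 1/5 implies 0 = 4/5
(not B or A) or (A implies not B) = 1/5 or 4/5 = 4/5
This gives 4/5 ≠ 1.

No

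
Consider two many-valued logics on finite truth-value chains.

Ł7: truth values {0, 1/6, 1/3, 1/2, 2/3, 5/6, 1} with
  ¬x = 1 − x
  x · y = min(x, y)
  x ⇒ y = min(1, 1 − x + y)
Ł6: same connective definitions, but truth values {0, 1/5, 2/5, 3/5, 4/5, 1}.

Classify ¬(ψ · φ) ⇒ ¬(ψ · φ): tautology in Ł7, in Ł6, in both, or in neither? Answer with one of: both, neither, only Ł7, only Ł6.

both

In Ł7: every assignment gives 1 — tautology.
In Ł6: every assignment gives 1 — tautology.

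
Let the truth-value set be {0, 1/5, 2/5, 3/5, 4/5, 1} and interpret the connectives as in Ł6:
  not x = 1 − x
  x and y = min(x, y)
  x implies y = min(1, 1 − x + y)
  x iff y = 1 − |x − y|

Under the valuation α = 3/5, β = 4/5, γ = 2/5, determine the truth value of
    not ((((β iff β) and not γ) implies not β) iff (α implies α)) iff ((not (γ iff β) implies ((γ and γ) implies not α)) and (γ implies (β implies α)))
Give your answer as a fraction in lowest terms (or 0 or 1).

β iff β = 4/5 iff 4/5 = 1
not γ = not 2/5 = 3/5
(β iff β) and not γ = 1 and 3/5 = 3/5
not β = not 4/5 = 1/5
((β iff β) and not γ) implies not β = 3/5 implies 1/5 = 3/5
α implies α = 3/5 implies 3/5 = 1
(((β iff β) and not γ) implies not β) iff (α implies α) = 3/5 iff 1 = 3/5
not ((((β iff β) and not γ) implies not β) iff (α implies α)) = not 3/5 = 2/5
γ iff β = 2/5 iff 4/5 = 3/5
not (γ iff β) = not 3/5 = 2/5
γ and γ = 2/5 and 2/5 = 2/5
not α = not 3/5 = 2/5
(γ and γ) implies not α = 2/5 implies 2/5 = 1
not (γ iff β) implies ((γ and γ) implies not α) = 2/5 implies 1 = 1
β implies α = 4/5 implies 3/5 = 4/5
γ implies (β implies α) = 2/5 implies 4/5 = 1
(not (γ iff β) implies ((γ and γ) implies not α)) and (γ implies (β implies α)) = 1 and 1 = 1
not ((((β iff β) and not γ) implies not β) iff (α implies α)) iff ((not (γ iff β) implies ((γ and γ) implies not α)) and (γ implies (β implies α))) = 2/5 iff 1 = 2/5

2/5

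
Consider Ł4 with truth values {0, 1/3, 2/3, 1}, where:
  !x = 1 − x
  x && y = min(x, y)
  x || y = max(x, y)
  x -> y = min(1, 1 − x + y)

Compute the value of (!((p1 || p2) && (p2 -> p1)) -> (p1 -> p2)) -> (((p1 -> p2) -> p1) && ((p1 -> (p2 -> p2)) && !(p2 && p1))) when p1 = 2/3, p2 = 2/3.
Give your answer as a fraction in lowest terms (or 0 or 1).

1/3

p1 || p2 = 2/3 || 2/3 = 2/3
p2 -> p1 = 2/3 -> 2/3 = 1
(p1 || p2) && (p2 -> p1) = 2/3 && 1 = 2/3
!((p1 || p2) && (p2 -> p1)) = !2/3 = 1/3
p1 -> p2 = 2/3 -> 2/3 = 1
!((p1 || p2) && (p2 -> p1)) -> (p1 -> p2) = 1/3 -> 1 = 1
p1 -> p2 = 2/3 -> 2/3 = 1
(p1 -> p2) -> p1 = 1 -> 2/3 = 2/3
p2 -> p2 = 2/3 -> 2/3 = 1
p1 -> (p2 -> p2) = 2/3 -> 1 = 1
p2 && p1 = 2/3 && 2/3 = 2/3
!(p2 && p1) = !2/3 = 1/3
(p1 -> (p2 -> p2)) && !(p2 && p1) = 1 && 1/3 = 1/3
((p1 -> p2) -> p1) && ((p1 -> (p2 -> p2)) && !(p2 && p1)) = 2/3 && 1/3 = 1/3
(!((p1 || p2) && (p2 -> p1)) -> (p1 -> p2)) -> (((p1 -> p2) -> p1) && ((p1 -> (p2 -> p2)) && !(p2 && p1))) = 1 -> 1/3 = 1/3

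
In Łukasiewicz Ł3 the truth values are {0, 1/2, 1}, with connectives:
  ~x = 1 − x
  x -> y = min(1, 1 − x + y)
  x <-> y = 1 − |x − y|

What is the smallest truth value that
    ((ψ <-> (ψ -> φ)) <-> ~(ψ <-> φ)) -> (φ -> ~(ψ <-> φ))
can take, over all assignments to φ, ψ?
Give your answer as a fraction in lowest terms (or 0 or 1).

Take φ = 1, ψ = 1/2:
ψ -> φ = 1/2 -> 1 = 1
ψ <-> (ψ -> φ) = 1/2 <-> 1 = 1/2
ψ <-> φ = 1/2 <-> 1 = 1/2
~(ψ <-> φ) = ~1/2 = 1/2
(ψ <-> (ψ -> φ)) <-> ~(ψ <-> φ) = 1/2 <-> 1/2 = 1
ψ <-> φ = 1/2 <-> 1 = 1/2
~(ψ <-> φ) = ~1/2 = 1/2
φ -> ~(ψ <-> φ) = 1 -> 1/2 = 1/2
((ψ <-> (ψ -> φ)) <-> ~(ψ <-> φ)) -> (φ -> ~(ψ <-> φ)) = 1 -> 1/2 = 1/2
No assignment yields a value below 1/2, so this is the minimum.

1/2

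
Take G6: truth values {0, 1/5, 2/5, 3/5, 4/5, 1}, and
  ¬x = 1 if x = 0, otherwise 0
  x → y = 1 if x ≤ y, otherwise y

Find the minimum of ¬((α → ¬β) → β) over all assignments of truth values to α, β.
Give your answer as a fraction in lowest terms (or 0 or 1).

0

Take α = 0, β = 1/5:
¬β = ¬1/5 = 0
α → ¬β = 0 → 0 = 1
(α → ¬β) → β = 1 → 1/5 = 1/5
¬((α → ¬β) → β) = ¬1/5 = 0
No assignment yields a value below 0, so this is the minimum.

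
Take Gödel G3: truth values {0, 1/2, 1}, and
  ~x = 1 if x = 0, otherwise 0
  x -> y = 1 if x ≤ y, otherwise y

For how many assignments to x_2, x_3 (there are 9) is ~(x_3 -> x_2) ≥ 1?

2

x_2 = 0, x_3 = 0 ↦ 0  <
x_2 = 0, x_3 = 1/2 ↦ 1  ≥
x_2 = 0, x_3 = 1 ↦ 1  ≥
x_2 = 1/2, x_3 = 0 ↦ 0  <
x_2 = 1/2, x_3 = 1/2 ↦ 0  <
x_2 = 1/2, x_3 = 1 ↦ 0  <
x_2 = 1, x_3 = 0 ↦ 0  <
x_2 = 1, x_3 = 1/2 ↦ 0  <
x_2 = 1, x_3 = 1 ↦ 0  <
So 2 of the 9 assignments meet the threshold.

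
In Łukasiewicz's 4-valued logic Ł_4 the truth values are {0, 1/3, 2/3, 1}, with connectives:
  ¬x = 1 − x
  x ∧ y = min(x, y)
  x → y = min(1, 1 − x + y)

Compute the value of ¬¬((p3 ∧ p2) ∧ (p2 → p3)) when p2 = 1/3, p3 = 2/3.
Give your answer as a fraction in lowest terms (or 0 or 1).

p3 ∧ p2 = 2/3 ∧ 1/3 = 1/3
p2 → p3 = 1/3 → 2/3 = 1
(p3 ∧ p2) ∧ (p2 → p3) = 1/3 ∧ 1 = 1/3
¬((p3 ∧ p2) ∧ (p2 → p3)) = ¬1/3 = 2/3
¬¬((p3 ∧ p2) ∧ (p2 → p3)) = ¬2/3 = 1/3

1/3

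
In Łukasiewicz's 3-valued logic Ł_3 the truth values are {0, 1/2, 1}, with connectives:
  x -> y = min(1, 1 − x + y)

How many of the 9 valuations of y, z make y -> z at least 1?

y = 0, z = 0 ↦ 1  ≥
y = 0, z = 1/2 ↦ 1  ≥
y = 0, z = 1 ↦ 1  ≥
y = 1/2, z = 0 ↦ 1/2  <
y = 1/2, z = 1/2 ↦ 1  ≥
y = 1/2, z = 1 ↦ 1  ≥
y = 1, z = 0 ↦ 0  <
y = 1, z = 1/2 ↦ 1/2  <
y = 1, z = 1 ↦ 1  ≥
So 6 of the 9 assignments meet the threshold.

6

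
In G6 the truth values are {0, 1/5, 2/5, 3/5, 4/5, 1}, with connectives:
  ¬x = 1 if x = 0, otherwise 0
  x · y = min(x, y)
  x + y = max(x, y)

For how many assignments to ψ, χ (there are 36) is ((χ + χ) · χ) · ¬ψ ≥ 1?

value 1: 1 assignment (counts)
value 4/5: 1 assignment
value 3/5: 1 assignment
value 2/5: 1 assignment
value 1/5: 1 assignment
value 0: 31 assignments
So 1 of the 36 assignments meets the threshold.

1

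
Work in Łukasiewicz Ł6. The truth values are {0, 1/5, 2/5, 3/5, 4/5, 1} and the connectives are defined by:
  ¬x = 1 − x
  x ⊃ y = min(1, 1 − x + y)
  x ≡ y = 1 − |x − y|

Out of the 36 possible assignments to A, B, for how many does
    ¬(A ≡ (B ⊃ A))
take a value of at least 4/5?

value 1: 1 assignment (counts)
value 4/5: 3 assignments (counts)
value 3/5: 5 assignments
value 2/5: 7 assignments
value 1/5: 9 assignments
value 0: 11 assignments
So 4 of the 36 assignments meet the threshold.

4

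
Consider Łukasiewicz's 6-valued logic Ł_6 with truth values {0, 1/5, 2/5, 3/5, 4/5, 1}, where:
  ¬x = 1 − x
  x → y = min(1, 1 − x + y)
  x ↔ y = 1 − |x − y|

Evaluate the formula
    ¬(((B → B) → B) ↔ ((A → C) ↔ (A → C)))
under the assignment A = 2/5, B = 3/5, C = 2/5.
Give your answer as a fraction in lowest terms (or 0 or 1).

B → B = 3/5 → 3/5 = 1
(B → B) → B = 1 → 3/5 = 3/5
A → C = 2/5 → 2/5 = 1
A → C = 2/5 → 2/5 = 1
(A → C) ↔ (A → C) = 1 ↔ 1 = 1
((B → B) → B) ↔ ((A → C) ↔ (A → C)) = 3/5 ↔ 1 = 3/5
¬(((B → B) → B) ↔ ((A → C) ↔ (A → C))) = ¬3/5 = 2/5

2/5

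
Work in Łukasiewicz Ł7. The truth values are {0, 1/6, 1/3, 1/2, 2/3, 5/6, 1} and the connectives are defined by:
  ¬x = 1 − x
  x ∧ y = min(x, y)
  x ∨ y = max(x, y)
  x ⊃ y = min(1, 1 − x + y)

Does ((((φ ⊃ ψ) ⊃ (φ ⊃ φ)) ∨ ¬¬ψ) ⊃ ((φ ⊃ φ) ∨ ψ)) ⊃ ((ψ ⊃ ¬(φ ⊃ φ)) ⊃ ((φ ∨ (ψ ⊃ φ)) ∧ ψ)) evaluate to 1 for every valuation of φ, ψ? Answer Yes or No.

Counterexample: take φ = 0, ψ = 0.
φ ⊃ ψ = 0 ⊃ 0 = 1
φ ⊃ φ = 0 ⊃ 0 = 1
(φ ⊃ ψ) ⊃ (φ ⊃ φ) = 1 ⊃ 1 = 1
¬ψ = ¬0 = 1
¬¬ψ = ¬1 = 0
((φ ⊃ ψ) ⊃ (φ ⊃ φ)) ∨ ¬¬ψ = 1 ∨ 0 = 1
φ ⊃ φ = 0 ⊃ 0 = 1
(φ ⊃ φ) ∨ ψ = 1 ∨ 0 = 1
(((φ ⊃ ψ) ⊃ (φ ⊃ φ)) ∨ ¬¬ψ) ⊃ ((φ ⊃ φ) ∨ ψ) = 1 ⊃ 1 = 1
φ ⊃ φ = 0 ⊃ 0 = 1
¬(φ ⊃ φ) = ¬1 = 0
ψ ⊃ ¬(φ ⊃ φ) = 0 ⊃ 0 = 1
ψ ⊃ φ = 0 ⊃ 0 = 1
φ ∨ (ψ ⊃ φ) = 0 ∨ 1 = 1
(φ ∨ (ψ ⊃ φ)) ∧ ψ = 1 ∧ 0 = 0
(ψ ⊃ ¬(φ ⊃ φ)) ⊃ ((φ ∨ (ψ ⊃ φ)) ∧ ψ) = 1 ⊃ 0 = 0
((((φ ⊃ ψ) ⊃ (φ ⊃ φ)) ∨ ¬¬ψ) ⊃ ((φ ⊃ φ) ∨ ψ)) ⊃ ((ψ ⊃ ¬(φ ⊃ φ)) ⊃ ((φ ∨ (ψ ⊃ φ)) ∧ ψ)) = 1 ⊃ 0 = 0
This gives 0 ≠ 1.

No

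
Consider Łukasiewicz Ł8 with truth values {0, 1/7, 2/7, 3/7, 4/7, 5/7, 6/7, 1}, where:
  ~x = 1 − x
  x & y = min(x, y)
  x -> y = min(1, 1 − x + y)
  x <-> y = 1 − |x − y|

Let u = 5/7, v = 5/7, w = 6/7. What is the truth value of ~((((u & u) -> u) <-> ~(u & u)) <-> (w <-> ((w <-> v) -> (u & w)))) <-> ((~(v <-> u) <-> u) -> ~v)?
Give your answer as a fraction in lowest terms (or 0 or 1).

u & u = 5/7 & 5/7 = 5/7
(u & u) -> u = 5/7 -> 5/7 = 1
u & u = 5/7 & 5/7 = 5/7
~(u & u) = ~5/7 = 2/7
((u & u) -> u) <-> ~(u & u) = 1 <-> 2/7 = 2/7
w <-> v = 6/7 <-> 5/7 = 6/7
u & w = 5/7 & 6/7 = 5/7
(w <-> v) -> (u & w) = 6/7 -> 5/7 = 6/7
w <-> ((w <-> v) -> (u & w)) = 6/7 <-> 6/7 = 1
(((u & u) -> u) <-> ~(u & u)) <-> (w <-> ((w <-> v) -> (u & w))) = 2/7 <-> 1 = 2/7
~((((u & u) -> u) <-> ~(u & u)) <-> (w <-> ((w <-> v) -> (u & w)))) = ~2/7 = 5/7
v <-> u = 5/7 <-> 5/7 = 1
~(v <-> u) = ~1 = 0
~(v <-> u) <-> u = 0 <-> 5/7 = 2/7
~v = ~5/7 = 2/7
(~(v <-> u) <-> u) -> ~v = 2/7 -> 2/7 = 1
~((((u & u) -> u) <-> ~(u & u)) <-> (w <-> ((w <-> v) -> (u & w)))) <-> ((~(v <-> u) <-> u) -> ~v) = 5/7 <-> 1 = 5/7

5/7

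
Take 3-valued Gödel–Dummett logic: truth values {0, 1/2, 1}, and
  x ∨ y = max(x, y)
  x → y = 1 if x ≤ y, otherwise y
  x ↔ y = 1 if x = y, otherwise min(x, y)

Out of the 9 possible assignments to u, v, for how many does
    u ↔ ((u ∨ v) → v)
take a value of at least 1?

1

u = 0, v = 0 ↦ 0  <
u = 0, v = 1/2 ↦ 0  <
u = 0, v = 1 ↦ 0  <
u = 1/2, v = 0 ↦ 0  <
u = 1/2, v = 1/2 ↦ 1/2  <
u = 1/2, v = 1 ↦ 1/2  <
u = 1, v = 0 ↦ 0  <
u = 1, v = 1/2 ↦ 1/2  <
u = 1, v = 1 ↦ 1  ≥
So 1 of the 9 assignments meets the threshold.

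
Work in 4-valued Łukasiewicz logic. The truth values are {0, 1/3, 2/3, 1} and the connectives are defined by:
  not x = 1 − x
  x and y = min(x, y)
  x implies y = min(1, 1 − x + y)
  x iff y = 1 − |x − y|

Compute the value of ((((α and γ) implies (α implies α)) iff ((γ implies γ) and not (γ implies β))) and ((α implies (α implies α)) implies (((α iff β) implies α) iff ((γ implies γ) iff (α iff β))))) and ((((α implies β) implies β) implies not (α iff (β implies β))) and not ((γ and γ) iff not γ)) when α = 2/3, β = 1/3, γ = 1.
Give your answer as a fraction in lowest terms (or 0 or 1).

2/3

α and γ = 2/3 and 1 = 2/3
α implies α = 2/3 implies 2/3 = 1
(α and γ) implies (α implies α) = 2/3 implies 1 = 1
γ implies γ = 1 implies 1 = 1
γ implies β = 1 implies 1/3 = 1/3
not (γ implies β) = not 1/3 = 2/3
(γ implies γ) and not (γ implies β) = 1 and 2/3 = 2/3
((α and γ) implies (α implies α)) iff ((γ implies γ) and not (γ implies β)) = 1 iff 2/3 = 2/3
α implies α = 2/3 implies 2/3 = 1
α implies (α implies α) = 2/3 implies 1 = 1
α iff β = 2/3 iff 1/3 = 2/3
(α iff β) implies α = 2/3 implies 2/3 = 1
γ implies γ = 1 implies 1 = 1
α iff β = 2/3 iff 1/3 = 2/3
(γ implies γ) iff (α iff β) = 1 iff 2/3 = 2/3
((α iff β) implies α) iff ((γ implies γ) iff (α iff β)) = 1 iff 2/3 = 2/3
(α implies (α implies α)) implies (((α iff β) implies α) iff ((γ implies γ) iff (α iff β))) = 1 implies 2/3 = 2/3
(((α and γ) implies (α implies α)) iff ((γ implies γ) and not (γ implies β))) and ((α implies (α implies α)) implies (((α iff β) implies α) iff ((γ implies γ) iff (α iff β)))) = 2/3 and 2/3 = 2/3
α implies β = 2/3 implies 1/3 = 2/3
(α implies β) implies β = 2/3 implies 1/3 = 2/3
β implies β = 1/3 implies 1/3 = 1
α iff (β implies β) = 2/3 iff 1 = 2/3
not (α iff (β implies β)) = not 2/3 = 1/3
((α implies β) implies β) implies not (α iff (β implies β)) = 2/3 implies 1/3 = 2/3
γ and γ = 1 and 1 = 1
not γ = not 1 = 0
(γ and γ) iff not γ = 1 iff 0 = 0
not ((γ and γ) iff not γ) = not 0 = 1
(((α implies β) implies β) implies not (α iff (β implies β))) and not ((γ and γ) iff not γ) = 2/3 and 1 = 2/3
((((α and γ) implies (α implies α)) iff ((γ implies γ) and not (γ implies β))) and ((α implies (α implies α)) implies (((α iff β) implies α) iff ((γ implies γ) iff (α iff β))))) and ((((α implies β) implies β) implies not (α iff (β implies β))) and not ((γ and γ) iff not γ)) = 2/3 and 2/3 = 2/3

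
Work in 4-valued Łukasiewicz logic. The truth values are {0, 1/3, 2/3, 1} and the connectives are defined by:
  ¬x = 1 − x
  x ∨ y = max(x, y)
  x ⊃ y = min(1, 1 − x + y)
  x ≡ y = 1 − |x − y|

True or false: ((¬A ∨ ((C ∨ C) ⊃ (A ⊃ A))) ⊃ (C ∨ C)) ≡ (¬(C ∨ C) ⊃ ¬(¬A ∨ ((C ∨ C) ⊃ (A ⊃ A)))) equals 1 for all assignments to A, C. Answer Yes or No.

Yes

A = 0, C = 0 ↦ 1
A = 0, C = 1/3 ↦ 1
A = 0, C = 2/3 ↦ 1
A = 0, C = 1 ↦ 1
A = 1/3, C = 0 ↦ 1
A = 1/3, C = 1/3 ↦ 1
A = 1/3, C = 2/3 ↦ 1
A = 1/3, C = 1 ↦ 1
A = 2/3, C = 0 ↦ 1
A = 2/3, C = 1/3 ↦ 1
A = 2/3, C = 2/3 ↦ 1
A = 2/3, C = 1 ↦ 1
A = 1, C = 0 ↦ 1
A = 1, C = 1/3 ↦ 1
A = 1, C = 2/3 ↦ 1
A = 1, C = 1 ↦ 1
Every assignment gives a value ≥ 1.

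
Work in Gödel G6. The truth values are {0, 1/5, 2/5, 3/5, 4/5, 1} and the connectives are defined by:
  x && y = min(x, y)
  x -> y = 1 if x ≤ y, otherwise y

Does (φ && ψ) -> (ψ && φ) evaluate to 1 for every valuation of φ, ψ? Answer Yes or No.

At φ = 4/5, ψ = 1/5, for instance:
φ && ψ = 4/5 && 1/5 = 1/5
ψ && φ = 1/5 && 4/5 = 1/5
(φ && ψ) -> (ψ && φ) = 1/5 -> 1/5 = 1
and checking the remaining 35 assignments likewise gives ≥ 1 in every case.

Yes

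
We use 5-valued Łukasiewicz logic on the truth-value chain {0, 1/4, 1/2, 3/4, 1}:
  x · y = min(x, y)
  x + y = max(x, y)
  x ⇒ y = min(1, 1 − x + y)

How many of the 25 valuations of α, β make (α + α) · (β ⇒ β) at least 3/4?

10

value 1: 5 assignments (counts)
value 3/4: 5 assignments (counts)
value 1/2: 5 assignments
value 1/4: 5 assignments
value 0: 5 assignments
So 10 of the 25 assignments meet the threshold.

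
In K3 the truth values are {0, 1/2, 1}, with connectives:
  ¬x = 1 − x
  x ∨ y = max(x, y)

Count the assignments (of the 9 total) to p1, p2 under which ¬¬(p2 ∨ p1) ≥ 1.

5

p1 = 0, p2 = 0 ↦ 0  <
p1 = 0, p2 = 1/2 ↦ 1/2  <
p1 = 0, p2 = 1 ↦ 1  ≥
p1 = 1/2, p2 = 0 ↦ 1/2  <
p1 = 1/2, p2 = 1/2 ↦ 1/2  <
p1 = 1/2, p2 = 1 ↦ 1  ≥
p1 = 1, p2 = 0 ↦ 1  ≥
p1 = 1, p2 = 1/2 ↦ 1  ≥
p1 = 1, p2 = 1 ↦ 1  ≥
So 5 of the 9 assignments meet the threshold.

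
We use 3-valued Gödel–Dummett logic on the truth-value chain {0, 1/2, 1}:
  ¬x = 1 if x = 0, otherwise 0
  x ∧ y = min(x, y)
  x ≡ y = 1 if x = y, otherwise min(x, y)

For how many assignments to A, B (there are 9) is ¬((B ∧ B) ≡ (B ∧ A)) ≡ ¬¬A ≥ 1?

1

A = 0, B = 0 ↦ 1  ≥
A = 0, B = 1/2 ↦ 0  <
A = 0, B = 1 ↦ 0  <
A = 1/2, B = 0 ↦ 0  <
A = 1/2, B = 1/2 ↦ 0  <
A = 1/2, B = 1 ↦ 0  <
A = 1, B = 0 ↦ 0  <
A = 1, B = 1/2 ↦ 0  <
A = 1, B = 1 ↦ 0  <
So 1 of the 9 assignments meets the threshold.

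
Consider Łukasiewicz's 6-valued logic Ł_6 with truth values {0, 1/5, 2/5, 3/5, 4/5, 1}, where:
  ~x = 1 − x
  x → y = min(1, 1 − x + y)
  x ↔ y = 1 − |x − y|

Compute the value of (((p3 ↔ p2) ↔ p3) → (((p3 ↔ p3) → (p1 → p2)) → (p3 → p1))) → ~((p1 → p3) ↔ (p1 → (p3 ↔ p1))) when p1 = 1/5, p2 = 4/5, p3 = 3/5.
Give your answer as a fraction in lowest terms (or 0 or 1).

1/5

p3 ↔ p2 = 3/5 ↔ 4/5 = 4/5
(p3 ↔ p2) ↔ p3 = 4/5 ↔ 3/5 = 4/5
p3 ↔ p3 = 3/5 ↔ 3/5 = 1
p1 → p2 = 1/5 → 4/5 = 1
(p3 ↔ p3) → (p1 → p2) = 1 → 1 = 1
p3 → p1 = 3/5 → 1/5 = 3/5
((p3 ↔ p3) → (p1 → p2)) → (p3 → p1) = 1 → 3/5 = 3/5
((p3 ↔ p2) ↔ p3) → (((p3 ↔ p3) → (p1 → p2)) → (p3 → p1)) = 4/5 → 3/5 = 4/5
p1 → p3 = 1/5 → 3/5 = 1
p3 ↔ p1 = 3/5 ↔ 1/5 = 3/5
p1 → (p3 ↔ p1) = 1/5 → 3/5 = 1
(p1 → p3) ↔ (p1 → (p3 ↔ p1)) = 1 ↔ 1 = 1
~((p1 → p3) ↔ (p1 → (p3 ↔ p1))) = ~1 = 0
(((p3 ↔ p2) ↔ p3) → (((p3 ↔ p3) → (p1 → p2)) → (p3 → p1))) → ~((p1 → p3) ↔ (p1 → (p3 ↔ p1))) = 4/5 → 0 = 1/5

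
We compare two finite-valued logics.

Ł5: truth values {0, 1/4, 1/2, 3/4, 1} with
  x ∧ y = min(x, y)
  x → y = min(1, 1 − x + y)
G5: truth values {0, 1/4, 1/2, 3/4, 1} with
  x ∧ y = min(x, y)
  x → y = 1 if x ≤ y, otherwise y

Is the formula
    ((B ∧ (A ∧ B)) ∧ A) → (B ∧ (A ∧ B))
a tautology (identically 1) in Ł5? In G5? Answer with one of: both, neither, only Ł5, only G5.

In Ł5: every assignment gives 1 — tautology.
In G5: every assignment gives 1 — tautology.

both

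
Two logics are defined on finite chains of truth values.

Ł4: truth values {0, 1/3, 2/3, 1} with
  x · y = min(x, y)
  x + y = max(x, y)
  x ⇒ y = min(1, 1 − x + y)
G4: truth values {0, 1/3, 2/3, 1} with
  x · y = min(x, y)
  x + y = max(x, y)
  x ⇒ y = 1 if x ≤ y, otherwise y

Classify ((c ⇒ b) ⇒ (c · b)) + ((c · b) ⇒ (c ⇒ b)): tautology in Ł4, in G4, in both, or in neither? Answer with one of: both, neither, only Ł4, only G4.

In Ł4: every assignment gives 1 — tautology.
In G4: every assignment gives 1 — tautology.

both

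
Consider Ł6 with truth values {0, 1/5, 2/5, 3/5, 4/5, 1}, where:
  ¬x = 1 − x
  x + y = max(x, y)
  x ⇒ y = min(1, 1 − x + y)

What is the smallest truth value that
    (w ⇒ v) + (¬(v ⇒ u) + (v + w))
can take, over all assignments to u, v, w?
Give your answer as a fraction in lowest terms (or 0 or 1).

3/5

Take u = 0, v = 0, w = 2/5:
w ⇒ v = 2/5 ⇒ 0 = 3/5
v ⇒ u = 0 ⇒ 0 = 1
¬(v ⇒ u) = ¬1 = 0
v + w = 0 + 2/5 = 2/5
¬(v ⇒ u) + (v + w) = 0 + 2/5 = 2/5
(w ⇒ v) + (¬(v ⇒ u) + (v + w)) = 3/5 + 2/5 = 3/5
No assignment yields a value below 3/5, so this is the minimum.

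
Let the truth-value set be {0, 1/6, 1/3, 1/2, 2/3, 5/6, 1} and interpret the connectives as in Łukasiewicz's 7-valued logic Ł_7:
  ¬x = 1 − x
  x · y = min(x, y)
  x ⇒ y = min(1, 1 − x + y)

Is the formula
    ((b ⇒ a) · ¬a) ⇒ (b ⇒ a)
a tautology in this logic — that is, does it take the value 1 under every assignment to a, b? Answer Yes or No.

Yes

At a = 5/6, b = 1/3, for instance:
b ⇒ a = 1/3 ⇒ 5/6 = 1
¬a = ¬5/6 = 1/6
(b ⇒ a) · ¬a = 1 · 1/6 = 1/6
((b ⇒ a) · ¬a) ⇒ (b ⇒ a) = 1/6 ⇒ 1 = 1
and checking the remaining 48 assignments likewise gives ≥ 1 in every case.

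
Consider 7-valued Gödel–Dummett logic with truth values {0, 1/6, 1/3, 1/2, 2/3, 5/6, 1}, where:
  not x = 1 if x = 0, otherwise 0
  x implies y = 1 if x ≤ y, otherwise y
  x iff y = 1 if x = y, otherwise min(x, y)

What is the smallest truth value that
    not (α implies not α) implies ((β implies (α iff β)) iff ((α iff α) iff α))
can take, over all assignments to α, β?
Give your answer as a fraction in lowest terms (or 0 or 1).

Take α = 1/6, β = 0:
not α = not 1/6 = 0
α implies not α = 1/6 implies 0 = 0
not (α implies not α) = not 0 = 1
α iff β = 1/6 iff 0 = 0
β implies (α iff β) = 0 implies 0 = 1
α iff α = 1/6 iff 1/6 = 1
(α iff α) iff α = 1 iff 1/6 = 1/6
(β implies (α iff β)) iff ((α iff α) iff α) = 1 iff 1/6 = 1/6
not (α implies not α) implies ((β implies (α iff β)) iff ((α iff α) iff α)) = 1 implies 1/6 = 1/6
No assignment yields a value below 1/6, so this is the minimum.

1/6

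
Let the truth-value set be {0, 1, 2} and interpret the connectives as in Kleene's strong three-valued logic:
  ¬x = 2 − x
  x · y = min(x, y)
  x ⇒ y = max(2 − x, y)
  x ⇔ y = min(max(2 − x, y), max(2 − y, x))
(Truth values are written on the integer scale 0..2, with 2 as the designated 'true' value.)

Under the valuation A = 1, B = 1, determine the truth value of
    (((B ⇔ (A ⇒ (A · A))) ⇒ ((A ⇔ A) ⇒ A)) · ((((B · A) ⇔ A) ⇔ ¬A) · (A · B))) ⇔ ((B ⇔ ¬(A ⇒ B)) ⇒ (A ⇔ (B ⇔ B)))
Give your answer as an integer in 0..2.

A · A = 1 · 1 = 1
A ⇒ (A · A) = 1 ⇒ 1 = 1
B ⇔ (A ⇒ (A · A)) = 1 ⇔ 1 = 1
A ⇔ A = 1 ⇔ 1 = 1
(A ⇔ A) ⇒ A = 1 ⇒ 1 = 1
(B ⇔ (A ⇒ (A · A))) ⇒ ((A ⇔ A) ⇒ A) = 1 ⇒ 1 = 1
B · A = 1 · 1 = 1
(B · A) ⇔ A = 1 ⇔ 1 = 1
¬A = ¬1 = 1
((B · A) ⇔ A) ⇔ ¬A = 1 ⇔ 1 = 1
A · B = 1 · 1 = 1
(((B · A) ⇔ A) ⇔ ¬A) · (A · B) = 1 · 1 = 1
((B ⇔ (A ⇒ (A · A))) ⇒ ((A ⇔ A) ⇒ A)) · ((((B · A) ⇔ A) ⇔ ¬A) · (A · B)) = 1 · 1 = 1
A ⇒ B = 1 ⇒ 1 = 1
¬(A ⇒ B) = ¬1 = 1
B ⇔ ¬(A ⇒ B) = 1 ⇔ 1 = 1
B ⇔ B = 1 ⇔ 1 = 1
A ⇔ (B ⇔ B) = 1 ⇔ 1 = 1
(B ⇔ ¬(A ⇒ B)) ⇒ (A ⇔ (B ⇔ B)) = 1 ⇒ 1 = 1
(((B ⇔ (A ⇒ (A · A))) ⇒ ((A ⇔ A) ⇒ A)) · ((((B · A) ⇔ A) ⇔ ¬A) · (A · B))) ⇔ ((B ⇔ ¬(A ⇒ B)) ⇒ (A ⇔ (B ⇔ B))) = 1 ⇔ 1 = 1

1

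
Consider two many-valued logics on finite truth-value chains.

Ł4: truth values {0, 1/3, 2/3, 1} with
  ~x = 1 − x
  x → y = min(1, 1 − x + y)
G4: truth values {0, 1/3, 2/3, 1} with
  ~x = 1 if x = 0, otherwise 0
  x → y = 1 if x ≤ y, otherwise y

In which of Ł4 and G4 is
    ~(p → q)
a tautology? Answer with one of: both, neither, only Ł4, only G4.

neither

In Ł4: at p = 0, q = 0 the value is 0 — not a tautology.
In G4: at p = 0, q = 0 the value is 0 — not a tautology.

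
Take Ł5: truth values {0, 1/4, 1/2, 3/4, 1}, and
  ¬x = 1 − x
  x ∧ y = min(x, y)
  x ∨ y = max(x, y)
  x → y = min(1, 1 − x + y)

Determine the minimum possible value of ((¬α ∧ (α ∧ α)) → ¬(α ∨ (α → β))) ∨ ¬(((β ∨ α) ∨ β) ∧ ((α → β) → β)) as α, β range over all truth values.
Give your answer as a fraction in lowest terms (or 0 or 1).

1/2

Take α = 1/2, β = 1/2:
¬α = ¬1/2 = 1/2
α ∧ α = 1/2 ∧ 1/2 = 1/2
¬α ∧ (α ∧ α) = 1/2 ∧ 1/2 = 1/2
α → β = 1/2 → 1/2 = 1
α ∨ (α → β) = 1/2 ∨ 1 = 1
¬(α ∨ (α → β)) = ¬1 = 0
(¬α ∧ (α ∧ α)) → ¬(α ∨ (α → β)) = 1/2 → 0 = 1/2
β ∨ α = 1/2 ∨ 1/2 = 1/2
(β ∨ α) ∨ β = 1/2 ∨ 1/2 = 1/2
α → β = 1/2 → 1/2 = 1
(α → β) → β = 1 → 1/2 = 1/2
((β ∨ α) ∨ β) ∧ ((α → β) → β) = 1/2 ∧ 1/2 = 1/2
¬(((β ∨ α) ∨ β) ∧ ((α → β) → β)) = ¬1/2 = 1/2
((¬α ∧ (α ∧ α)) → ¬(α ∨ (α → β))) ∨ ¬(((β ∨ α) ∨ β) ∧ ((α → β) → β)) = 1/2 ∨ 1/2 = 1/2
No assignment yields a value below 1/2, so this is the minimum.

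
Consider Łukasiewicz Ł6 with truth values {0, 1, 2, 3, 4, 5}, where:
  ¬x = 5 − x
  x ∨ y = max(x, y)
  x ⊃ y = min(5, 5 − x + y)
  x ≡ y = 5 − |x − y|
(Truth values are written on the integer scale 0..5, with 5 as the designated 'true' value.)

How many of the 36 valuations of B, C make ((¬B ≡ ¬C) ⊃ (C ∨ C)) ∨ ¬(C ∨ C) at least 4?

value 5: 22 assignments (counts)
value 4: 10 assignments (counts)
value 3: 4 assignments
So 32 of the 36 assignments meet the threshold.

32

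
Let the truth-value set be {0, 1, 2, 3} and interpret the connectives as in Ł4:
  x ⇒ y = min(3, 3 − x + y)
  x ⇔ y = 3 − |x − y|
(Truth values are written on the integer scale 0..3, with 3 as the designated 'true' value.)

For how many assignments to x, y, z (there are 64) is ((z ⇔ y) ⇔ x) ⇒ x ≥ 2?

value 3: 34 assignments (counts)
value 2: 20 assignments (counts)
value 1: 8 assignments
value 0: 2 assignments
So 54 of the 64 assignments meet the threshold.

54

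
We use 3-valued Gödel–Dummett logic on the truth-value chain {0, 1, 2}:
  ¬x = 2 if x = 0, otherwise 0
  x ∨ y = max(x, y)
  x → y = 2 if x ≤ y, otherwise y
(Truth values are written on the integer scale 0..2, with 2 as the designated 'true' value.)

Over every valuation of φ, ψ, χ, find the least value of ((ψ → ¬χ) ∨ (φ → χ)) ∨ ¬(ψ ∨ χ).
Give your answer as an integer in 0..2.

1

Take φ = 2, ψ = 1, χ = 1:
¬χ = ¬1 = 0
ψ → ¬χ = 1 → 0 = 0
φ → χ = 2 → 1 = 1
(ψ → ¬χ) ∨ (φ → χ) = 0 ∨ 1 = 1
ψ ∨ χ = 1 ∨ 1 = 1
¬(ψ ∨ χ) = ¬1 = 0
((ψ → ¬χ) ∨ (φ → χ)) ∨ ¬(ψ ∨ χ) = 1 ∨ 0 = 1
No assignment yields a value below 1, so this is the minimum.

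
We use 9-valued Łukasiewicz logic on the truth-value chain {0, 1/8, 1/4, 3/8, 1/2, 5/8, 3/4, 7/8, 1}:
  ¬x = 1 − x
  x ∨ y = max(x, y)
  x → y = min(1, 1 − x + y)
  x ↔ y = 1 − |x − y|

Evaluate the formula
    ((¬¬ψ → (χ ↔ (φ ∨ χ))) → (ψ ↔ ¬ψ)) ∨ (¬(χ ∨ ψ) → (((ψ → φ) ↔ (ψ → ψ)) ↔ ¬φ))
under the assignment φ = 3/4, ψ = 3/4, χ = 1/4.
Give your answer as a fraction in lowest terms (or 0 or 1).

¬ψ = ¬3/4 = 1/4
¬¬ψ = ¬1/4 = 3/4
φ ∨ χ = 3/4 ∨ 1/4 = 3/4
χ ↔ (φ ∨ χ) = 1/4 ↔ 3/4 = 1/2
¬¬ψ → (χ ↔ (φ ∨ χ)) = 3/4 → 1/2 = 3/4
¬ψ = ¬3/4 = 1/4
ψ ↔ ¬ψ = 3/4 ↔ 1/4 = 1/2
(¬¬ψ → (χ ↔ (φ ∨ χ))) → (ψ ↔ ¬ψ) = 3/4 → 1/2 = 3/4
χ ∨ ψ = 1/4 ∨ 3/4 = 3/4
¬(χ ∨ ψ) = ¬3/4 = 1/4
ψ → φ = 3/4 → 3/4 = 1
ψ → ψ = 3/4 → 3/4 = 1
(ψ → φ) ↔ (ψ → ψ) = 1 ↔ 1 = 1
¬φ = ¬3/4 = 1/4
((ψ → φ) ↔ (ψ → ψ)) ↔ ¬φ = 1 ↔ 1/4 = 1/4
¬(χ ∨ ψ) → (((ψ → φ) ↔ (ψ → ψ)) ↔ ¬φ) = 1/4 → 1/4 = 1
((¬¬ψ → (χ ↔ (φ ∨ χ))) → (ψ ↔ ¬ψ)) ∨ (¬(χ ∨ ψ) → (((ψ → φ) ↔ (ψ → ψ)) ↔ ¬φ)) = 3/4 ∨ 1 = 1

1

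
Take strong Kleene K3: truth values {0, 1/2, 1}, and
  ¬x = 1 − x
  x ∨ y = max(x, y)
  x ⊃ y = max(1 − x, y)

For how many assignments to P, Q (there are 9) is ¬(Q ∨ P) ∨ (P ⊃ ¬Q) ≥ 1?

P = 0, Q = 0 ↦ 1  ≥
P = 0, Q = 1/2 ↦ 1  ≥
P = 0, Q = 1 ↦ 1  ≥
P = 1/2, Q = 0 ↦ 1  ≥
P = 1/2, Q = 1/2 ↦ 1/2  <
P = 1/2, Q = 1 ↦ 1/2  <
P = 1, Q = 0 ↦ 1  ≥
P = 1, Q = 1/2 ↦ 1/2  <
P = 1, Q = 1 ↦ 0  <
So 5 of the 9 assignments meet the threshold.

5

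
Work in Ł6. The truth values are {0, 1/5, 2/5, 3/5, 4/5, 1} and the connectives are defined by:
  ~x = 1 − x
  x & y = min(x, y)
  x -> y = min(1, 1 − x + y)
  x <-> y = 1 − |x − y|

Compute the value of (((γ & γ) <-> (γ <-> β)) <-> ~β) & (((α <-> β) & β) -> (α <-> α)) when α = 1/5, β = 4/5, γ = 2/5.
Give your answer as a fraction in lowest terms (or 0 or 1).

γ & γ = 2/5 & 2/5 = 2/5
γ <-> β = 2/5 <-> 4/5 = 3/5
(γ & γ) <-> (γ <-> β) = 2/5 <-> 3/5 = 4/5
~β = ~4/5 = 1/5
((γ & γ) <-> (γ <-> β)) <-> ~β = 4/5 <-> 1/5 = 2/5
α <-> β = 1/5 <-> 4/5 = 2/5
(α <-> β) & β = 2/5 & 4/5 = 2/5
α <-> α = 1/5 <-> 1/5 = 1
((α <-> β) & β) -> (α <-> α) = 2/5 -> 1 = 1
(((γ & γ) <-> (γ <-> β)) <-> ~β) & (((α <-> β) & β) -> (α <-> α)) = 2/5 & 1 = 2/5

2/5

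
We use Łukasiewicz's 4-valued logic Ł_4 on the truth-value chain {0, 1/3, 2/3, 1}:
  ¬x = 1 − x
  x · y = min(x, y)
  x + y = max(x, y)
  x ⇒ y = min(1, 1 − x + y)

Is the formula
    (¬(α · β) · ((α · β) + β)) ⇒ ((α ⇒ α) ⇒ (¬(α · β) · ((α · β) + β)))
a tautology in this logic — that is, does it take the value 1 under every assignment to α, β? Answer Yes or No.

Yes

α = 0, β = 0 ↦ 1
α = 0, β = 1/3 ↦ 1
α = 0, β = 2/3 ↦ 1
α = 0, β = 1 ↦ 1
α = 1/3, β = 0 ↦ 1
α = 1/3, β = 1/3 ↦ 1
α = 1/3, β = 2/3 ↦ 1
α = 1/3, β = 1 ↦ 1
α = 2/3, β = 0 ↦ 1
α = 2/3, β = 1/3 ↦ 1
α = 2/3, β = 2/3 ↦ 1
α = 2/3, β = 1 ↦ 1
α = 1, β = 0 ↦ 1
α = 1, β = 1/3 ↦ 1
α = 1, β = 2/3 ↦ 1
α = 1, β = 1 ↦ 1
Every assignment gives a value ≥ 1.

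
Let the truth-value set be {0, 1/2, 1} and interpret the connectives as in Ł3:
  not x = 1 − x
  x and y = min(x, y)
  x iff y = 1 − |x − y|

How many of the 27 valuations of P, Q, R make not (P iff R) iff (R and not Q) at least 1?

11

value 1: 11 assignments (counts)
value 1/2: 11 assignments
value 0: 5 assignments
So 11 of the 27 assignments meet the threshold.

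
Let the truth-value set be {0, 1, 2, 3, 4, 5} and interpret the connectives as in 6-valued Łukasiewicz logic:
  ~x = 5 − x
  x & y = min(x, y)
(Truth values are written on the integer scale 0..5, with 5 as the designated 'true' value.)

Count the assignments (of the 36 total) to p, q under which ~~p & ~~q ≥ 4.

4

value 5: 1 assignment (counts)
value 4: 3 assignments (counts)
value 3: 5 assignments
value 2: 7 assignments
value 1: 9 assignments
value 0: 11 assignments
So 4 of the 36 assignments meet the threshold.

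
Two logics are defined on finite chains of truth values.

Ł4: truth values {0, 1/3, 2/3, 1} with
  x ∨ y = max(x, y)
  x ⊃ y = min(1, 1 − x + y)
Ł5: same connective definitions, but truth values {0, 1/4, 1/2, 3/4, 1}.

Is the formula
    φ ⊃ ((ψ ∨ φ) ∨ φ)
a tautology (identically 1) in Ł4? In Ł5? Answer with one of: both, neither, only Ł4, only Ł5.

In Ł4: every assignment gives 1 — tautology.
In Ł5: every assignment gives 1 — tautology.

both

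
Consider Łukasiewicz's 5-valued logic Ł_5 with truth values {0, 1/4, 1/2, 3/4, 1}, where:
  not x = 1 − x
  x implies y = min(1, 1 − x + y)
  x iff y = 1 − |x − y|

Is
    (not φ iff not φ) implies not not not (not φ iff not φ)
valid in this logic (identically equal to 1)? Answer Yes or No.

Counterexample: take φ = 0.
not φ = not 0 = 1
not φ = not 0 = 1
not φ iff not φ = 1 iff 1 = 1
not (not φ iff not φ) = not 1 = 0
not not (not φ iff not φ) = not 0 = 1
not not not (not φ iff not φ) = not 1 = 0
(not φ iff not φ) implies not not not (not φ iff not φ) = 1 implies 0 = 0
This gives 0 ≠ 1.

No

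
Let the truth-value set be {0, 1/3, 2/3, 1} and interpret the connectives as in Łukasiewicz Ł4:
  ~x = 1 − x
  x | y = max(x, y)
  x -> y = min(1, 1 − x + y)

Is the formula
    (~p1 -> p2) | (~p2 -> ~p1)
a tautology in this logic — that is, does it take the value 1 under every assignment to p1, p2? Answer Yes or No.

No

Counterexample: take p1 = 1/3, p2 = 0.
~p1 = ~1/3 = 2/3
~p1 -> p2 = 2/3 -> 0 = 1/3
~p2 = ~0 = 1
~p1 = ~1/3 = 2/3
~p2 -> ~p1 = 1 -> 2/3 = 2/3
(~p1 -> p2) | (~p2 -> ~p1) = 1/3 | 2/3 = 2/3
This gives 2/3 ≠ 1.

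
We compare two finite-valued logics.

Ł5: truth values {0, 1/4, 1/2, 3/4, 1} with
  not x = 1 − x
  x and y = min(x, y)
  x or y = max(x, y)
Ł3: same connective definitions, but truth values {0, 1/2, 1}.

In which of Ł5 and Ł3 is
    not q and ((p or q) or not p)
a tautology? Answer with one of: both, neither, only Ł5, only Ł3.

neither

In Ł5: at p = 0, q = 1/4 the value is 3/4 — not a tautology.
In Ł3: at p = 0, q = 1/2 the value is 1/2 — not a tautology.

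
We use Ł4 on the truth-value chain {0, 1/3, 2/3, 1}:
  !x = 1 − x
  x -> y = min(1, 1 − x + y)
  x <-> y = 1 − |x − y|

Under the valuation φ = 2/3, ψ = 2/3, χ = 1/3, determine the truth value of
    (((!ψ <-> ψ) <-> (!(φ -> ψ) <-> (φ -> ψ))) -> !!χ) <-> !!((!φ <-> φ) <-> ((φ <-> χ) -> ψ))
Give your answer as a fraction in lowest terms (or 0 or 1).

!ψ = !2/3 = 1/3
!ψ <-> ψ = 1/3 <-> 2/3 = 2/3
φ -> ψ = 2/3 -> 2/3 = 1
!(φ -> ψ) = !1 = 0
φ -> ψ = 2/3 -> 2/3 = 1
!(φ -> ψ) <-> (φ -> ψ) = 0 <-> 1 = 0
(!ψ <-> ψ) <-> (!(φ -> ψ) <-> (φ -> ψ)) = 2/3 <-> 0 = 1/3
!χ = !1/3 = 2/3
!!χ = !2/3 = 1/3
((!ψ <-> ψ) <-> (!(φ -> ψ) <-> (φ -> ψ))) -> !!χ = 1/3 -> 1/3 = 1
!φ = !2/3 = 1/3
!φ <-> φ = 1/3 <-> 2/3 = 2/3
φ <-> χ = 2/3 <-> 1/3 = 2/3
(φ <-> χ) -> ψ = 2/3 -> 2/3 = 1
(!φ <-> φ) <-> ((φ <-> χ) -> ψ) = 2/3 <-> 1 = 2/3
!((!φ <-> φ) <-> ((φ <-> χ) -> ψ)) = !2/3 = 1/3
!!((!φ <-> φ) <-> ((φ <-> χ) -> ψ)) = !1/3 = 2/3
(((!ψ <-> ψ) <-> (!(φ -> ψ) <-> (φ -> ψ))) -> !!χ) <-> !!((!φ <-> φ) <-> ((φ <-> χ) -> ψ)) = 1 <-> 2/3 = 2/3

2/3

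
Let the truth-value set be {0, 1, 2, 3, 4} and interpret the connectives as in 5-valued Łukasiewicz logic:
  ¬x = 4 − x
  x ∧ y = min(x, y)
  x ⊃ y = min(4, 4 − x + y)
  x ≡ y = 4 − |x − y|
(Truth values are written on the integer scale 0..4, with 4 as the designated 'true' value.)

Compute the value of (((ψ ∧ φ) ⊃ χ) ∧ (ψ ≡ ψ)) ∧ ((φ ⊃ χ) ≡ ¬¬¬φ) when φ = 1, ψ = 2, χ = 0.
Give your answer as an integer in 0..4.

3

ψ ∧ φ = 2 ∧ 1 = 1
(ψ ∧ φ) ⊃ χ = 1 ⊃ 0 = 3
ψ ≡ ψ = 2 ≡ 2 = 4
((ψ ∧ φ) ⊃ χ) ∧ (ψ ≡ ψ) = 3 ∧ 4 = 3
φ ⊃ χ = 1 ⊃ 0 = 3
¬φ = ¬1 = 3
¬¬φ = ¬3 = 1
¬¬¬φ = ¬1 = 3
(φ ⊃ χ) ≡ ¬¬¬φ = 3 ≡ 3 = 4
(((ψ ∧ φ) ⊃ χ) ∧ (ψ ≡ ψ)) ∧ ((φ ⊃ χ) ≡ ¬¬¬φ) = 3 ∧ 4 = 3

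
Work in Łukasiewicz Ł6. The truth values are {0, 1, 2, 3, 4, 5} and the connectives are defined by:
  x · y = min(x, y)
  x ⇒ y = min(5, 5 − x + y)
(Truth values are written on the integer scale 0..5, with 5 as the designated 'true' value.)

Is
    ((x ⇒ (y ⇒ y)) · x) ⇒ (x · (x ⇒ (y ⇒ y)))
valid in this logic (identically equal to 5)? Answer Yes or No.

Yes

At x = 4, y = 1, for instance:
y ⇒ y = 1 ⇒ 1 = 5
x ⇒ (y ⇒ y) = 4 ⇒ 5 = 5
(x ⇒ (y ⇒ y)) · x = 5 · 4 = 4
x · (x ⇒ (y ⇒ y)) = 4 · 5 = 4
((x ⇒ (y ⇒ y)) · x) ⇒ (x · (x ⇒ (y ⇒ y))) = 4 ⇒ 4 = 5
and checking the remaining 35 assignments likewise gives ≥ 5 in every case.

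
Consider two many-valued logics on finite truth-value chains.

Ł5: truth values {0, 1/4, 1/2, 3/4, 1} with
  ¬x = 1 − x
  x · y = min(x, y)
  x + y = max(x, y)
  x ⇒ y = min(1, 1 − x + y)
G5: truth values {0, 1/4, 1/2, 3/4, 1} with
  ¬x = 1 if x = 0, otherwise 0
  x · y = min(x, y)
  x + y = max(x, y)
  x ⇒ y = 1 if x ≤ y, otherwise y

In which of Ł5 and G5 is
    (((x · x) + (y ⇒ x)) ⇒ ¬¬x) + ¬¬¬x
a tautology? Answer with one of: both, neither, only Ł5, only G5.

In Ł5: at x = 1/4, y = 0 the value is 3/4 — not a tautology.
In G5: every assignment gives 1 — tautology.

only G5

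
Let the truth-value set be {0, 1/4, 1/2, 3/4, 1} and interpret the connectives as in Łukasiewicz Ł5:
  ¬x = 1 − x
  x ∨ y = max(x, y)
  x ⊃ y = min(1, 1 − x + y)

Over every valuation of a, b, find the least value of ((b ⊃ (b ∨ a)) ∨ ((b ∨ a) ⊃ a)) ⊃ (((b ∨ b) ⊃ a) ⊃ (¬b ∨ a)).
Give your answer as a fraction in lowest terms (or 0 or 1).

Take a = 1/2, b = 1/2:
b ∨ a = 1/2 ∨ 1/2 = 1/2
b ⊃ (b ∨ a) = 1/2 ⊃ 1/2 = 1
b ∨ a = 1/2 ∨ 1/2 = 1/2
(b ∨ a) ⊃ a = 1/2 ⊃ 1/2 = 1
(b ⊃ (b ∨ a)) ∨ ((b ∨ a) ⊃ a) = 1 ∨ 1 = 1
b ∨ b = 1/2 ∨ 1/2 = 1/2
(b ∨ b) ⊃ a = 1/2 ⊃ 1/2 = 1
¬b = ¬1/2 = 1/2
¬b ∨ a = 1/2 ∨ 1/2 = 1/2
((b ∨ b) ⊃ a) ⊃ (¬b ∨ a) = 1 ⊃ 1/2 = 1/2
((b ⊃ (b ∨ a)) ∨ ((b ∨ a) ⊃ a)) ⊃ (((b ∨ b) ⊃ a) ⊃ (¬b ∨ a)) = 1 ⊃ 1/2 = 1/2
No assignment yields a value below 1/2, so this is the minimum.

1/2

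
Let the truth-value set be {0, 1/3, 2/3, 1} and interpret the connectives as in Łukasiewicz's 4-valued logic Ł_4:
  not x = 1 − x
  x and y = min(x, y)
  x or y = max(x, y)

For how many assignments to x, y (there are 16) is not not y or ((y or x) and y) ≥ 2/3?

x = 0, y = 0 ↦ 0  <
x = 0, y = 1/3 ↦ 1/3  <
x = 0, y = 2/3 ↦ 2/3  ≥
x = 0, y = 1 ↦ 1  ≥
x = 1/3, y = 0 ↦ 0  <
x = 1/3, y = 1/3 ↦ 1/3  <
x = 1/3, y = 2/3 ↦ 2/3  ≥
x = 1/3, y = 1 ↦ 1  ≥
x = 2/3, y = 0 ↦ 0  <
x = 2/3, y = 1/3 ↦ 1/3  <
x = 2/3, y = 2/3 ↦ 2/3  ≥
x = 2/3, y = 1 ↦ 1  ≥
x = 1, y = 0 ↦ 0  <
x = 1, y = 1/3 ↦ 1/3  <
x = 1, y = 2/3 ↦ 2/3  ≥
x = 1, y = 1 ↦ 1  ≥
So 8 of the 16 assignments meet the threshold.

8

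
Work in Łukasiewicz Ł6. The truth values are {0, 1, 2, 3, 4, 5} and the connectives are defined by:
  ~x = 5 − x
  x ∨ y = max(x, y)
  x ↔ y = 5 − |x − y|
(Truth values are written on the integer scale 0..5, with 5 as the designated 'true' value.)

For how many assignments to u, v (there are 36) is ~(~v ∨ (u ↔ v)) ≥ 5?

value 5: 1 assignment (counts)
value 4: 2 assignments
value 3: 3 assignments
value 2: 7 assignments
value 1: 12 assignments
value 0: 11 assignments
So 1 of the 36 assignments meets the threshold.

1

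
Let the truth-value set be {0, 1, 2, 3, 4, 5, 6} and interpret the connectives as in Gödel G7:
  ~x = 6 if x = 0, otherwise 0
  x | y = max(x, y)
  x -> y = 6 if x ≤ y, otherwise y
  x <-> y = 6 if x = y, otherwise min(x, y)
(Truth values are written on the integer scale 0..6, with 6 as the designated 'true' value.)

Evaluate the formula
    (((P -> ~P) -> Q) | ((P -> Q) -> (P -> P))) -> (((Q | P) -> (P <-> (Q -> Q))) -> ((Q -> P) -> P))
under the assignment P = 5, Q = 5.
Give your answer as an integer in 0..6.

5

~P = ~5 = 0
P -> ~P = 5 -> 0 = 0
(P -> ~P) -> Q = 0 -> 5 = 6
P -> Q = 5 -> 5 = 6
P -> P = 5 -> 5 = 6
(P -> Q) -> (P -> P) = 6 -> 6 = 6
((P -> ~P) -> Q) | ((P -> Q) -> (P -> P)) = 6 | 6 = 6
Q | P = 5 | 5 = 5
Q -> Q = 5 -> 5 = 6
P <-> (Q -> Q) = 5 <-> 6 = 5
(Q | P) -> (P <-> (Q -> Q)) = 5 -> 5 = 6
Q -> P = 5 -> 5 = 6
(Q -> P) -> P = 6 -> 5 = 5
((Q | P) -> (P <-> (Q -> Q))) -> ((Q -> P) -> P) = 6 -> 5 = 5
(((P -> ~P) -> Q) | ((P -> Q) -> (P -> P))) -> (((Q | P) -> (P <-> (Q -> Q))) -> ((Q -> P) -> P)) = 6 -> 5 = 5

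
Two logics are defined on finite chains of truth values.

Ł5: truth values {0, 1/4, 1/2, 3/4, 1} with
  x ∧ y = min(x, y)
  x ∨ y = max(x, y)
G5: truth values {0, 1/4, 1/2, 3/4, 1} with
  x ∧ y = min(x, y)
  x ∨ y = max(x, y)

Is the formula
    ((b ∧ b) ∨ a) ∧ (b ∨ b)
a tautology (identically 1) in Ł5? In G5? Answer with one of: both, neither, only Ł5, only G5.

neither

In Ł5: at a = 0, b = 0 the value is 0 — not a tautology.
In G5: at a = 0, b = 0 the value is 0 — not a tautology.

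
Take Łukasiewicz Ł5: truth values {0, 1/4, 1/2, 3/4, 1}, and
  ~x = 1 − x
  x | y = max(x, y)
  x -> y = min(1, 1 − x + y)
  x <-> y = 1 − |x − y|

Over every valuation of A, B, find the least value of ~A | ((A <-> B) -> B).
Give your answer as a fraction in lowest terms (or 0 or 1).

1/2

Take A = 1/2, B = 0:
~A = ~1/2 = 1/2
A <-> B = 1/2 <-> 0 = 1/2
(A <-> B) -> B = 1/2 -> 0 = 1/2
~A | ((A <-> B) -> B) = 1/2 | 1/2 = 1/2
No assignment yields a value below 1/2, so this is the minimum.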